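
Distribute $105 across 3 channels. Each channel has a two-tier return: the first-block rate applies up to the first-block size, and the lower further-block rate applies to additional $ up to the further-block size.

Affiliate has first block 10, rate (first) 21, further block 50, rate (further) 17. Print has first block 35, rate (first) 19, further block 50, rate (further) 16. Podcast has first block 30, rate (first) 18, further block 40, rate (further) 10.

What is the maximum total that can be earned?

1925

Rank every tier by rate: Affiliate/tier1 21 > Print/tier1 19 > Podcast/tier1 18 > Affiliate/tier2 17 > Print/tier2 16 > Podcast/tier2 10.
Affiliate tier1 at 21: fill all 10 — 95 left.
Print/tier1 (19): +35 — 60 left.
Podcast/tier1 (18): +30 — 30 left.
Affiliate tier2 at 17: only 30 left, fill 30.
Total = 21×10 + 19×35 + 18×30 + 17×30 = 1925.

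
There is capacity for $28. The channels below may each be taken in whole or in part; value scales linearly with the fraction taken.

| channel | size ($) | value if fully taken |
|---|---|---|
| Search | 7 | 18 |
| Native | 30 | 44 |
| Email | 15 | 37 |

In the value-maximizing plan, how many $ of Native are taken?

6

Rank by value-to-size ratio: Search 18/7≈2.57, Email 37/15≈2.47, Native 44/30≈1.47.
Search: take in full, 7 $ for value 18 → 21 left.
Email: take in full, 15 $ for value 37 → 6 left.
Only 6 $ remain; take 6/30 of Native for value 44×6/30 = 8.8.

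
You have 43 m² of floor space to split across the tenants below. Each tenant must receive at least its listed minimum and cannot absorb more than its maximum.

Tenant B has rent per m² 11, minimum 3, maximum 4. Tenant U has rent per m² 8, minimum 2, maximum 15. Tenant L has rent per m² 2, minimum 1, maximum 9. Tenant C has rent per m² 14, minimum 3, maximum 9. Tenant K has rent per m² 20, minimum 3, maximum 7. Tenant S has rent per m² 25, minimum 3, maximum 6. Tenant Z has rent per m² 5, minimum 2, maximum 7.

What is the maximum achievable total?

Meeting every minimum uses 3+2+1+3+3+3+2 = 17 m², leaving 26.
Order the tenants by rent per m²: Tenant S 25 > Tenant K 20 > Tenant C 14 > Tenant B 11 > Tenant U 8 > Tenant Z 5 > Tenant L 2.
Tenant S: +3 to 6 (cap) — 23 left.
Tenant K takes 4 more to reach its cap of 7 — 19 left.
Tenant C: +6 to 9 (cap) — 13 left.
Tenant B takes 1 more to reach its cap of 4 — 12 left.
Tenant U has room for 13 more but only 12 remain, so it gets 14.
Total = 11×4 + 8×14 + 2×1 + 14×9 + 20×7 + 25×6 + 5×2 = 584.

584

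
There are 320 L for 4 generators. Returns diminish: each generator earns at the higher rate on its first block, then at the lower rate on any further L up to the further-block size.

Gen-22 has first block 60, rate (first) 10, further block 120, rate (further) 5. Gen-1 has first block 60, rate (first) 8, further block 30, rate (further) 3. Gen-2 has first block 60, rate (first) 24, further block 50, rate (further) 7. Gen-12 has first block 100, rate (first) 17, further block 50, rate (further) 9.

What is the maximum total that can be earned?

Rank every tier by rate: Gen-2/tier1 24 > Gen-12/tier1 17 > Gen-22/tier1 10 > Gen-12/tier2 9 > Gen-1/tier1 8 > Gen-2/tier2 7 > Gen-22/tier2 5 > Gen-1/tier2 3.
Gen-2/tier1 (24): +60 → 260 left.
Gen-12/tier1 (17): +100 → 160 left.
Gen-22 tier1 at 10: fill all 60 → 100 left.
Gen-12 tier2 at 9: fill all 50 → 50 left.
50 remain; put them into Gen-1 tier1 at 8.
Total = 24×60 + 17×100 + 10×60 + 9×50 + 8×50 = 4590.

4590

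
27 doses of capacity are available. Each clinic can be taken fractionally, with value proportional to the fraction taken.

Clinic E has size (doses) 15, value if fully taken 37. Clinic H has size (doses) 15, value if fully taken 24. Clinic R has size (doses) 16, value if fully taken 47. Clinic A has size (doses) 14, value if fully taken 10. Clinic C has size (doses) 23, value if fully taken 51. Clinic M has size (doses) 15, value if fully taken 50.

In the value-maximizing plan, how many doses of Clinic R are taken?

12

Best value per unit of size first: Clinic M 50/15≈3.33, Clinic R 47/16≈2.94, Clinic E 37/15≈2.47, Clinic C 51/23≈2.22, Clinic H 24/15≈1.6, Clinic A 10/14≈0.714.
All 15 doses of Clinic M fit (value 50) ; 12 remain.
Only 12 doses remain; take 12/16 of Clinic R for value 47×12/16 = 35.25.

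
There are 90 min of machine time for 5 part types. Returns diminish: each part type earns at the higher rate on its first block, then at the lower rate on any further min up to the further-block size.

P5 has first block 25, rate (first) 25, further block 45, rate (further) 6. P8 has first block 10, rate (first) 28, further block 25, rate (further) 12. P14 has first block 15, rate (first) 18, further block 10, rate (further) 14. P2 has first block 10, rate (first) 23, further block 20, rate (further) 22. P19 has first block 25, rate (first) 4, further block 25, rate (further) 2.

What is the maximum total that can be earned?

1985

Order all 10 blocks by rate: P8/first 28 > P5/first 25 > P2/first 23 > P2/second 22 > P14/first 18 > P14/second 14 > P8/second 12 > P5/second 6 > P19/first 4 > P19/second 2.
Fill P8 first block (10 at 28) → 80 left.
P5 first at 25: fill all 25 → 55 left.
P2/first (23): +10 → 45 left.
Fill P2 second block (20 at 22) → 25 left.
Fill P14 first block (15 at 18) → 10 left.
Fill P14 second block (10 at 14) → 0 left.
Total = 28×10 + 25×25 + 23×10 + 22×20 + 18×15 + 14×10 = 1985.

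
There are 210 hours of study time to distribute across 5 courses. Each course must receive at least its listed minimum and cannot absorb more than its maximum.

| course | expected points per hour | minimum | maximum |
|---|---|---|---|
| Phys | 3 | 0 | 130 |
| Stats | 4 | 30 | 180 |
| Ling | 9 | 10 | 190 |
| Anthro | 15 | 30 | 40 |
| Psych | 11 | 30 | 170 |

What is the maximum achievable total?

Meeting every minimum uses 0+30+10+30+30 = 100 hours, leaving 110.
Order the courses by expected points per hour: Anthro 15 > Psych 11 > Ling 9 > Stats 4 > Phys 3.
Anthro: +10 to 40 (cap) ; 100 left.
Psych has room for 140 more but only 100 remain, so it gets 130.
Total = 4×30 + 9×10 + 15×40 + 11×130 = 2240.

2240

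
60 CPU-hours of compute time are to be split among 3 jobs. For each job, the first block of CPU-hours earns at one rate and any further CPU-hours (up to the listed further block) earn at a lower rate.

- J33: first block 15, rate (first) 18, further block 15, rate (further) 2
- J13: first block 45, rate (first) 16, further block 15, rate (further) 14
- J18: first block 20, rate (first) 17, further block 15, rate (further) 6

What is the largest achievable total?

1010

Order all 6 blocks by rate: J33/T1 18 > J18/T1 17 > J13/T1 16 > J13/T2 14 > J18/T2 6 > J33/T2 2.
J33/T1 (18): +15 ; 45 left.
J18 T1 at 17: fill all 20 ; 25 left.
J13 T1 at 16: only 25 left, fill 25.
Total = 18×15 + 17×20 + 16×25 = 1010.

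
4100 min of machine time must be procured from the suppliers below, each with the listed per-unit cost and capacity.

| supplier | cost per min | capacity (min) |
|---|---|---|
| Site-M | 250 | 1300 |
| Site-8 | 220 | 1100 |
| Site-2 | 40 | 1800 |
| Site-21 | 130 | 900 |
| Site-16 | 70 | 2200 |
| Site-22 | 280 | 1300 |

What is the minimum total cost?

239000

Use suppliers in increasing cost order.
Site-2 (40): use full 1800 → 2300 min to go.
Site-16 (70): use full 2200 → 100 min to go.
Take 100 from Site-21 at 130 to finish.
Site-8, Site-M, Site-22: unused.
Cost = 1800×40 + 2200×70 + 100×130 = 239000.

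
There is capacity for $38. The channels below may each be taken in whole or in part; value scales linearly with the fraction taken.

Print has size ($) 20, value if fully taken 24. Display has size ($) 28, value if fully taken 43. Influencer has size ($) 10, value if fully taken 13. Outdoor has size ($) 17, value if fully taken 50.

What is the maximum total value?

Best value per unit of size first: Outdoor 50/17≈2.94, Display 43/28≈1.54, Influencer 13/10≈1.3, Print 24/20≈1.2.
All 17 $ of Outdoor fit (value 50) ; 21 remain.
Only 21 $ remain; take 21/28 of Display for value 43×21/28 = 32.25.
Total value = 82.25.

82.25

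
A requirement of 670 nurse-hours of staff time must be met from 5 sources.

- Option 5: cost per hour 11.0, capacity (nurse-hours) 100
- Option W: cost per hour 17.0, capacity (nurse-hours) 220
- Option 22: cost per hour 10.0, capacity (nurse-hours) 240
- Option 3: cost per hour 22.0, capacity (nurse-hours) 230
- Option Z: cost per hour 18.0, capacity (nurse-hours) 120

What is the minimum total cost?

9220

Fill from the cheapest source first.
Take 240 from Option 22 at 10.0 — need 430 more.
Option 5 (11.0): use full 100 — 330 nurse-hours to go.
Option W (17.0): use full 220 — 110 nurse-hours to go.
Option Z (18.0): take the remaining 110 — done.
Option 3: unused.
Cost = 240×10.0 + 100×11.0 + 220×17.0 + 110×18.0 = 9220.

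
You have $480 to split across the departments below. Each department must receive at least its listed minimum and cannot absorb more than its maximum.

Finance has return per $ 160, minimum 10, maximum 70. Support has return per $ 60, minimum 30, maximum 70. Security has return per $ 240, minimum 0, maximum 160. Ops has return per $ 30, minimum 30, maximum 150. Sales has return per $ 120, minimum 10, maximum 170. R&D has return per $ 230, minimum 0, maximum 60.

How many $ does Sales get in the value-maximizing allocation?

130

Meeting every minimum uses 10+30+0+30+10+0 = 80 $, leaving 400.
Highest return per $ first: Security 240 > R&D 230 > Finance 160 > Sales 120 > Support 60 > Ops 30.
Security takes 160 more to reach its cap of 160 → 240 left.
R&D takes 60 more to reach its cap of 60 → 180 left.
Finance: +60 to 70 (cap) → 120 left.
Only 120 left; Sales takes them to reach 130.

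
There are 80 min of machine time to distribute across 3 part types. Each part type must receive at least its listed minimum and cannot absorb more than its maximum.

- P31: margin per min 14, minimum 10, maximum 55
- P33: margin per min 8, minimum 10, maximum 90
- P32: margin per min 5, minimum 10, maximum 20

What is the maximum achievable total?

Meeting every minimum uses 10+10+10 = 30 min, leaving 50.
Highest margin per min first: P31 14 > P33 8 > P32 5.
Give P31 45 more to hit its cap of 55 → 5 left.
Only 5 left; P33 takes them to reach 15.
Total = 14×55 + 8×15 + 5×10 = 940.

940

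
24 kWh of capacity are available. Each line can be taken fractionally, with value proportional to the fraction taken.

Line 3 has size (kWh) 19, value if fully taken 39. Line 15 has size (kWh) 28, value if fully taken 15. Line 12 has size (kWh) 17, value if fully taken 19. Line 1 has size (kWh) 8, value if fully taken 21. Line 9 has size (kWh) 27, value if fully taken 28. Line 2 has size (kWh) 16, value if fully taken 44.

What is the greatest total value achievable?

65

Sort by value density: Line 2 44/16≈2.75, Line 1 21/8≈2.62, Line 3 39/19≈2.05, Line 12 19/17≈1.12, Line 9 28/27≈1.04, Line 15 15/28≈0.536.
Take all of Line 2 (16 kWh, value 44) ; 8 kWh left.
Take all of Line 1 (8 kWh, value 21) ; 0 kWh left.
Total value = 65.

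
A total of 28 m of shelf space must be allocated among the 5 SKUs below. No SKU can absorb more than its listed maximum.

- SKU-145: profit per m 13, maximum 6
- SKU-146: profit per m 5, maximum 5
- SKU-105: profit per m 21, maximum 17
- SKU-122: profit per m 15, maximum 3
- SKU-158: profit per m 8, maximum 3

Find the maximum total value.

496

Order the SKUs by profit per m: SKU-105 21 > SKU-122 15 > SKU-145 13 > SKU-158 8 > SKU-146 5.
Give SKU-105 17 to hit its cap of 17 ; 11 left.
Give SKU-122 3 to hit its cap of 3 ; 8 left.
SKU-145: +6 to 6 (cap) ; 2 left.
Only 2 left; SKU-158 takes them to reach 2.
Total = 13×6 + 21×17 + 15×3 + 8×2 = 496.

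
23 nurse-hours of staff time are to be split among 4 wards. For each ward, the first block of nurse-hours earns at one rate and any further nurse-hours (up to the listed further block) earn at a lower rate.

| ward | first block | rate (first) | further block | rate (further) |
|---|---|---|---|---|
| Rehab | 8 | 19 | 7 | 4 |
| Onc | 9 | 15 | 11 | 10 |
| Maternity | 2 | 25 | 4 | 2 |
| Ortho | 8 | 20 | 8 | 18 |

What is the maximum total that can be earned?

Treat each block as its own option and order by rate: Maternity/first 25 > Ortho/first 20 > Rehab/first 19 > Ortho/second 18 > Onc/first 15 > Onc/second 10 > Rehab/second 4 > Maternity/second 2.
Maternity/first (25): +2 ; 21 left.
Fill Ortho first block (8 at 20) ; 13 left.
Rehab first at 19: fill all 8 ; 5 left.
5 remain; put them into Ortho second at 18.
Total = 25×2 + 20×8 + 19×8 + 18×5 = 452.

452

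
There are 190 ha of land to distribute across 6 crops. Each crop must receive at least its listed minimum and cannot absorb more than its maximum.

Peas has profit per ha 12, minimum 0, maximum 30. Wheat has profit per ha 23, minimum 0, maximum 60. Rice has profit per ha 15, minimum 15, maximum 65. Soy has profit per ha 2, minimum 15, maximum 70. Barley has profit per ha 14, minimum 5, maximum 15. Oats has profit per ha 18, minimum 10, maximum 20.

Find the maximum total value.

Meeting every minimum uses 0+0+15+15+5+10 = 45 ha, leaving 145.
Order the crops by profit per ha: Wheat 23 > Oats 18 > Rice 15 > Barley 14 > Peas 12 > Soy 2.
Give Wheat 60 more to hit its cap of 60 ; 85 left.
Oats: +10 to 20 (cap) ; 75 left.
Rice takes 50 more to reach its cap of 65 ; 25 left.
Barley: +10 to 15 (cap) ; 15 left.
Only 15 left; Peas takes them to reach 15.
Total = 12×15 + 23×60 + 15×65 + 2×15 + 14×15 + 18×20 = 3135.

3135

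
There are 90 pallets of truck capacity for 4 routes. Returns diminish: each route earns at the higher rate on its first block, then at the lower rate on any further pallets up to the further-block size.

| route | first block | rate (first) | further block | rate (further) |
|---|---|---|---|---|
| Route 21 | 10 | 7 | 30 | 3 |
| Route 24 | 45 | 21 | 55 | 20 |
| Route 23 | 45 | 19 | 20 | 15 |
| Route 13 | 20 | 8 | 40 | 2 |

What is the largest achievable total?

1845

Order all 8 blocks by rate: Route 24/first 21 > Route 24/second 20 > Route 23/first 19 > Route 23/second 15 > Route 13/first 8 > Route 21/first 7 > Route 21/second 3 > Route 13/second 2.
Route 24/first (21): +45 → 45 left.
Route 24/second: +45 of 55 at 20; pool empty.
Total = 21×45 + 20×45 = 1845.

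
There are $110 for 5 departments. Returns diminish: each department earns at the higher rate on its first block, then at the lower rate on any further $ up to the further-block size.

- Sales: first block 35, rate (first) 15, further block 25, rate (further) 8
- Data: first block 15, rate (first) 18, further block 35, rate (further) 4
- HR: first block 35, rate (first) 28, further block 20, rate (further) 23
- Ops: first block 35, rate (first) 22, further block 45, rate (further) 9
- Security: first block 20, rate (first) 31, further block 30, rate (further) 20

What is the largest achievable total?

2830

Order all 10 blocks by rate: Security/tier1 31 > HR/tier1 28 > HR/tier2 23 > Ops/tier1 22 > Security/tier2 20 > Data/tier1 18 > Sales/tier1 15 > Ops/tier2 9 > Sales/tier2 8 > Data/tier2 4.
Security/tier1 (31): +20 → 90 left.
HR tier1 at 28: fill all 35 → 55 left.
HR/tier2 (23): +20 → 35 left.
Ops/tier1 (22): +35 → 0 left.
Total = 31×20 + 28×35 + 23×20 + 22×35 = 2830.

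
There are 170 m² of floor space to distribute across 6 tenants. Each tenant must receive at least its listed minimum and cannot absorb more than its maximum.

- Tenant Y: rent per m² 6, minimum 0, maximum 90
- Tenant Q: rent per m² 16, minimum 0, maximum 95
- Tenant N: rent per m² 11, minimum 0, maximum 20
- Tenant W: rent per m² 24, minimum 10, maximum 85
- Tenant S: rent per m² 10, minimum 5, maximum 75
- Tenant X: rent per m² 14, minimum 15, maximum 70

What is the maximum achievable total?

Meeting every minimum uses 0+0+0+10+5+15 = 30 m², leaving 140.
Order the tenants by rent per m²: Tenant W 24 > Tenant Q 16 > Tenant X 14 > Tenant N 11 > Tenant S 10 > Tenant Y 6.
Give Tenant W 75 more to hit its cap of 85 → 65 left.
Tenant Q has room for 95 more but only 65 remain, so it gets 65.
Total = 16×65 + 24×85 + 10×5 + 14×15 = 3340.

3340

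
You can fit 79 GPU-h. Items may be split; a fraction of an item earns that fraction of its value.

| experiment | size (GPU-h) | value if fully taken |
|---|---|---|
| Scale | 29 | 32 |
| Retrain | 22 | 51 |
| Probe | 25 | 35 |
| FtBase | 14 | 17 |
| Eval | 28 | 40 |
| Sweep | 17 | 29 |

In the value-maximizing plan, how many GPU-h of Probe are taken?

Best value per unit of size first: Retrain 51/22≈2.32, Sweep 29/17≈1.71, Eval 40/28≈1.43, Probe 35/25≈1.4, FtBase 17/14≈1.21, Scale 32/29≈1.1.
Retrain: take in full, 22 GPU-h for value 51 — 57 left.
Sweep: take in full, 17 GPU-h for value 29 — 40 left.
All 28 GPU-h of Eval fit (value 40) — 12 remain.
12 GPU-h left: a 12/25 share of Probe gives 35×12/25 = 16.8.

12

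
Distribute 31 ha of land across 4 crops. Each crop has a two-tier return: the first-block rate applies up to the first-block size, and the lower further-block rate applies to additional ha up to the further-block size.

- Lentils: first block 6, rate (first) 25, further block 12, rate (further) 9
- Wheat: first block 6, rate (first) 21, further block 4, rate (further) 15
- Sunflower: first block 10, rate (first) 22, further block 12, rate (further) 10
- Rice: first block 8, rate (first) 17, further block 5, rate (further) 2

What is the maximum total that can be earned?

647

Treat each block as its own option and order by rate: Lentils/T1 25 > Sunflower/T1 22 > Wheat/T1 21 > Rice/T1 17 > Wheat/T2 15 > Sunflower/T2 10 > Lentils/T2 9 > Rice/T2 2.
Lentils/T1 (25): +6 → 25 left.
Fill Sunflower T1 block (10 at 22) → 15 left.
Fill Wheat T1 block (6 at 21) → 9 left.
Rice/T1 (17): +8 → 1 left.
Wheat/T2: +1 of 4 at 15; pool empty.
Total = 25×6 + 22×10 + 21×6 + 17×8 + 15×1 = 647.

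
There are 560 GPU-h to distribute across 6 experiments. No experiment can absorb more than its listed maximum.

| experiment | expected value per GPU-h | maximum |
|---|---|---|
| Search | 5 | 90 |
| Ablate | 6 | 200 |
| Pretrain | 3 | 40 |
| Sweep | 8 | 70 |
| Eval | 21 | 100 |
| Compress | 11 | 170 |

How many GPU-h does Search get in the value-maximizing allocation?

Order the experiments by expected value per GPU-h: Eval 21 > Compress 11 > Sweep 8 > Ablate 6 > Search 5 > Pretrain 3.
Eval: +100 to 100 (cap) → 460 left.
Compress: +170 to 170 (cap) → 290 left.
Give Sweep 70 to hit its cap of 70 → 220 left.
Ablate: +200 to 200 (cap) → 20 left.
Only 20 left; Search takes them to reach 20.

20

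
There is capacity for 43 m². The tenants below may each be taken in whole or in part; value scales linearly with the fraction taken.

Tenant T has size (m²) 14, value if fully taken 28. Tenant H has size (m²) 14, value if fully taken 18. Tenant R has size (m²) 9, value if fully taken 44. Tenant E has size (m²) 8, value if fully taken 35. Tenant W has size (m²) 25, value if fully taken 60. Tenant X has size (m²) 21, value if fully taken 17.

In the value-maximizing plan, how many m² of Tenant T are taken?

1

Sort by value density: Tenant R 44/9≈4.89, Tenant E 35/8≈4.38, Tenant W 60/25≈2.4, Tenant T 28/14≈2, Tenant H 18/14≈1.29, Tenant X 17/21≈0.81.
Take all of Tenant R (9 m², value 44) ; 34 m² left.
Take all of Tenant E (8 m², value 35) ; 26 m² left.
Take all of Tenant W (25 m², value 60) ; 1 m² left.
1 m² left: a 1/14 share of Tenant T gives 28×1/14 = 2.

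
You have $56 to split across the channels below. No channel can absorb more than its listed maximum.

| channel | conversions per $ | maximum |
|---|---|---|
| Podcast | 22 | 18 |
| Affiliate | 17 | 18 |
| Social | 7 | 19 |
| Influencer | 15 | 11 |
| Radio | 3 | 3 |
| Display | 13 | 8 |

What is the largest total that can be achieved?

Order the channels by conversions per $: Podcast 22 > Affiliate 17 > Influencer 15 > Display 13 > Social 7 > Radio 3.
Podcast takes 18 to reach its cap of 18 ; 38 left.
Affiliate: +18 to 18 (cap) ; 20 left.
Give Influencer 11 to hit its cap of 11 ; 9 left.
Give Display 8 to hit its cap of 8 ; 1 left.
Social: +1 (room for 19) → 1. Pool exhausted.
Total = 22×18 + 17×18 + 7×1 + 15×11 + 13×8 = 978.

978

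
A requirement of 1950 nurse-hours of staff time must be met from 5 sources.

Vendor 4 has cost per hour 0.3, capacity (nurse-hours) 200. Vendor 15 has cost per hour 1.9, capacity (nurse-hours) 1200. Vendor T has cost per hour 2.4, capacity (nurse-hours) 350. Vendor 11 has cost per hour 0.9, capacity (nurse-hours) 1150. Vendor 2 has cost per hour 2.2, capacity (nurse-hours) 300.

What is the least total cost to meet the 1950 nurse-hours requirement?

2235

Use sources in increasing cost order.
Vendor 4 (0.3): use full 200 ; 1750 nurse-hours to go.
Take 1150 from Vendor 11 at 0.9 ; need 600 more.
Take 600 from Vendor 15 at 1.9 to finish.
Vendor 2, Vendor T: unused.
Cost = 200×0.3 + 1150×0.9 + 600×1.9 = 2235.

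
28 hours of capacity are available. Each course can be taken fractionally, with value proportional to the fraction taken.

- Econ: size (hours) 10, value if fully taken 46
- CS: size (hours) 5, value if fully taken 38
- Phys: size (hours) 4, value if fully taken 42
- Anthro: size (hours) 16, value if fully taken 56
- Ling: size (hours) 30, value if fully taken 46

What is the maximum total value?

157.5

Best value per unit of size first: Phys 42/4≈10.5, CS 38/5≈7.6, Econ 46/10≈4.6, Anthro 56/16≈3.5, Ling 46/30≈1.53.
Phys: take in full, 4 hours for value 42 — 24 left.
CS: take in full, 5 hours for value 38 — 19 left.
Take all of Econ (10 hours, value 46) — 9 hours left.
9 hours left: a 9/16 share of Anthro gives 56×9/16 = 31.5.
Total value = 157.5.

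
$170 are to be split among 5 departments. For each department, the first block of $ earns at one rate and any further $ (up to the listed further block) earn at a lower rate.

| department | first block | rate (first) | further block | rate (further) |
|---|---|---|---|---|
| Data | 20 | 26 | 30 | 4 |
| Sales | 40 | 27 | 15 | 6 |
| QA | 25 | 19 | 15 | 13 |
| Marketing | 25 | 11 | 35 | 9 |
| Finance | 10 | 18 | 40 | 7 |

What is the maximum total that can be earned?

3040

Treat each block as its own option and order by rate: Sales/first 27 > Data/first 26 > QA/first 19 > Finance/first 18 > QA/second 13 > Marketing/first 11 > Marketing/second 9 > Finance/second 7 > Sales/second 6 > Data/second 4.
Fill Sales first block (40 at 27) — 130 left.
Fill Data first block (20 at 26) — 110 left.
Fill QA first block (25 at 19) — 85 left.
Fill Finance first block (10 at 18) — 75 left.
Fill QA second block (15 at 13) — 60 left.
Marketing first at 11: fill all 25 — 35 left.
Marketing/second (9): +35 — 0 left.
Total = 27×40 + 26×20 + 19×25 + 18×10 + 13×15 + 11×25 + 9×35 = 3040.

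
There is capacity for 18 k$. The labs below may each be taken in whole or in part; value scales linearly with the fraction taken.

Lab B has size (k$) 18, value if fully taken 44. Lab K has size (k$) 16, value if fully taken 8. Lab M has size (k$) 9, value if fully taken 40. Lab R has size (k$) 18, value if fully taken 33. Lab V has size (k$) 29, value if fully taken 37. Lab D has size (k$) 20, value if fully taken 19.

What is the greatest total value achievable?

62

Sort by value density: Lab M 40/9≈4.44, Lab B 44/18≈2.44, Lab R 33/18≈1.83, Lab V 37/29≈1.28, Lab D 19/20≈0.95, Lab K 8/16≈0.5.
Lab M: take in full, 9 k$ for value 40 ; 9 left.
9 k$ left: a 9/18 share of Lab B gives 44×9/18 = 22.
Total value = 62.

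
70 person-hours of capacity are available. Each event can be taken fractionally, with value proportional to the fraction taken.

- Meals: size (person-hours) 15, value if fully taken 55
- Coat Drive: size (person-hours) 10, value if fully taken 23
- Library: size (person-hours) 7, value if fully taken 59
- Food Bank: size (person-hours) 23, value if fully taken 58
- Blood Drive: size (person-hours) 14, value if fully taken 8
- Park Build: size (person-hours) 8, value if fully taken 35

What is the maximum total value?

Sort by value density: Library 59/7≈8.43, Park Build 35/8≈4.38, Meals 55/15≈3.67, Food Bank 58/23≈2.52, Coat Drive 23/10≈2.3, Blood Drive 8/14≈0.571.
Take all of Library (7 person-hours, value 59) — 63 person-hours left.
Park Build: take in full, 8 person-hours for value 35 — 55 left.
Take all of Meals (15 person-hours, value 55) — 40 person-hours left.
Take all of Food Bank (23 person-hours, value 58) — 17 person-hours left.
Coat Drive: take in full, 10 person-hours for value 23 — 7 left.
Only 7 person-hours remain; take 7/14 of Blood Drive for value 8×7/14 = 4.
Total value = 234.

234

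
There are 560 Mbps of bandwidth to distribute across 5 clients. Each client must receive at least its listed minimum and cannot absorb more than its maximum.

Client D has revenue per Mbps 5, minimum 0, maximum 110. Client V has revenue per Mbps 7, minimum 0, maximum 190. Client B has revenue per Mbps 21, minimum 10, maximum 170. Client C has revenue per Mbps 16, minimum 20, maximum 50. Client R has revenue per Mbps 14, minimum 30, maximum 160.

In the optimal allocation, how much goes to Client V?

180

Meeting every minimum uses 0+0+10+20+30 = 60 Mbps, leaving 500.
Rank by revenue per Mbps: Client B 21 > Client C 16 > Client R 14 > Client V 7 > Client D 5.
Give Client B 160 more to hit its cap of 170 → 340 left.
Give Client C 30 more to hit its cap of 50 → 310 left.
Client R takes 130 more to reach its cap of 160 → 180 left.
Client V has room for 190 more but only 180 remain, so it gets 180.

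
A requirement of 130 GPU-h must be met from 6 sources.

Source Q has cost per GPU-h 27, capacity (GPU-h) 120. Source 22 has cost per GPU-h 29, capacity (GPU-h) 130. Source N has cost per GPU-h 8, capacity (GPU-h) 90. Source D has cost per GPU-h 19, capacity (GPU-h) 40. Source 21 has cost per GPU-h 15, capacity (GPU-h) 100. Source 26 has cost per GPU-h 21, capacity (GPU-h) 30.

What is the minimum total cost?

Use sources in increasing cost order.
Source N at 8: take all 90 GPU-h ; 40 still needed.
Source 21 (15): take the remaining 40 ; done.
Source D, Source 26, Source Q, Source 22: unused.
Cost = 90×8 + 40×15 = 1320.

1320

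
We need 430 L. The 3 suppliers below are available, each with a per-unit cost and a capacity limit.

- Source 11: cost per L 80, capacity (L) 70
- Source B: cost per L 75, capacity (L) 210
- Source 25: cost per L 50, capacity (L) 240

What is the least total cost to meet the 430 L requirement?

26250

Fill from the cheapest supplier first.
Source 25 at 50: take all 240 L ; 190 still needed.
Source B at 75: take 190 of its 210 ; requirement met.
Source 11: unused.
Cost = 240×50 + 190×75 = 26250.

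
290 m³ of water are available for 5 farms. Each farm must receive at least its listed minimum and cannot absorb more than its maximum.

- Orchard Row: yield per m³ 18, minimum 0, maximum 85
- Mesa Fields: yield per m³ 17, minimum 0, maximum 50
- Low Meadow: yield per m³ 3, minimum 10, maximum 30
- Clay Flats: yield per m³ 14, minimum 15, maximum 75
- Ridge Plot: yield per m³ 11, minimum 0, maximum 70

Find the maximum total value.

4230

Meeting every minimum uses 0+0+10+15+0 = 25 m³, leaving 265.
Highest yield per m³ first: Orchard Row 18 > Mesa Fields 17 > Clay Flats 14 > Ridge Plot 11 > Low Meadow 3.
Orchard Row: +85 to 85 (cap) → 180 left.
Mesa Fields takes 50 more to reach its cap of 50 → 130 left.
Clay Flats takes 60 more to reach its cap of 75 → 70 left.
Ridge Plot takes 70 more to reach its cap of 70 → 0 left.
Total = 18×85 + 17×50 + 3×10 + 14×75 + 11×70 = 4230.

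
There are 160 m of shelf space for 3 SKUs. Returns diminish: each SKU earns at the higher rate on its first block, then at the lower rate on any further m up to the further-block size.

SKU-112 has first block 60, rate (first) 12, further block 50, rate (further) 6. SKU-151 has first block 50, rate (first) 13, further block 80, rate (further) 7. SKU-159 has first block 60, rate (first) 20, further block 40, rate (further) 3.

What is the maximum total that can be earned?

2450

Treat each block as its own option and order by rate: SKU-159/first 20 > SKU-151/first 13 > SKU-112/first 12 > SKU-151/second 7 > SKU-112/second 6 > SKU-159/second 3.
Fill SKU-159 first block (60 at 20) → 100 left.
SKU-151/first (13): +50 → 50 left.
50 remain; put them into SKU-112 first at 12.
Total = 20×60 + 13×50 + 12×50 = 2450.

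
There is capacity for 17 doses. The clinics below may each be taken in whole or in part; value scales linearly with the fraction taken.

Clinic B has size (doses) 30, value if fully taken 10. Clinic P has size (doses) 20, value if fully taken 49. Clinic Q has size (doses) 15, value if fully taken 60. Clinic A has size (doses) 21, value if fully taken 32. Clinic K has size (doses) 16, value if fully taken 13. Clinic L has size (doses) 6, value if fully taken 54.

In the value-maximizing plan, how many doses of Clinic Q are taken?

11

Sort by value density: Clinic L 54/6≈9, Clinic Q 60/15≈4, Clinic P 49/20≈2.45, Clinic A 32/21≈1.52, Clinic K 13/16≈0.812, Clinic B 10/30≈0.333.
All 6 doses of Clinic L fit (value 54) — 11 remain.
Fill the last 11 doses with part of Clinic Q: 11/15 of it earns 44.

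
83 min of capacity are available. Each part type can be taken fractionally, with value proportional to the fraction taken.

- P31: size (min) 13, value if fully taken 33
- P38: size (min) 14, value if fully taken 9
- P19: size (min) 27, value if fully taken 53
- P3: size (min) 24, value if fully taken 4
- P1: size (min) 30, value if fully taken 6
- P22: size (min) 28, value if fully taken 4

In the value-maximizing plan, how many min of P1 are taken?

29

Best value per unit of size first: P31 33/13≈2.54, P19 53/27≈1.96, P38 9/14≈0.643, P1 6/30≈0.2, P3 4/24≈0.167, P22 4/28≈0.143.
All 13 min of P31 fit (value 33) → 70 remain.
All 27 min of P19 fit (value 53) → 43 remain.
Take all of P38 (14 min, value 9) → 29 min left.
29 min left: a 29/30 share of P1 gives 6×29/30 = 5.8.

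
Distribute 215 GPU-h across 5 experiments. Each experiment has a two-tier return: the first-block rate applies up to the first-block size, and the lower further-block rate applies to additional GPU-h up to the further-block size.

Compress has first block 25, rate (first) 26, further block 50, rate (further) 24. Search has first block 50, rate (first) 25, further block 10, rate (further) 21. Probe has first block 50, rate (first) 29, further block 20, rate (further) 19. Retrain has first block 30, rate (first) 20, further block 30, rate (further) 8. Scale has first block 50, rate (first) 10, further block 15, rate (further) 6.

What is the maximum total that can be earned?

5360

Order all 10 blocks by rate: Probe/T1 29 > Compress/T1 26 > Search/T1 25 > Compress/T2 24 > Search/T2 21 > Retrain/T1 20 > Probe/T2 19 > Scale/T1 10 > Retrain/T2 8 > Scale/T2 6.
Fill Probe T1 block (50 at 29) → 165 left.
Fill Compress T1 block (25 at 26) → 140 left.
Search T1 at 25: fill all 50 → 90 left.
Compress/T2 (24): +50 → 40 left.
Search T2 at 21: fill all 10 → 30 left.
Retrain T1 at 20: fill all 30 → 0 left.
Total = 29×50 + 26×25 + 25×50 + 24×50 + 21×10 + 20×30 = 5360.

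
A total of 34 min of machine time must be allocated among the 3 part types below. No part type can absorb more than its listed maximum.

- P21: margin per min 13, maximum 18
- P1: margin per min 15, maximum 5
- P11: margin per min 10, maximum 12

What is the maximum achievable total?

419

Rank by margin per min: P1 15 > P21 13 > P11 10.
P1: +5 to 5 (cap) — 29 left.
P21 takes 18 to reach its cap of 18 — 11 left.
P11: +11 (room for 12) → 11. Pool exhausted.
Total = 13×18 + 15×5 + 10×11 = 419.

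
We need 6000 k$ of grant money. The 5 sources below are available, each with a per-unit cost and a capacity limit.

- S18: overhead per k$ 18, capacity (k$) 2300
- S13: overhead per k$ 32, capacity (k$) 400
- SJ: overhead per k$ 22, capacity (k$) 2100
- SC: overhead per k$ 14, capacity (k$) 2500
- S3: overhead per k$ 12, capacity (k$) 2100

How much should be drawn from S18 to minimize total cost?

Cheapest first:
Take 2100 from S3 at 12 ; need 3900 more.
Take 2500 from SC at 14 ; need 1400 more.
S18 (18): take the remaining 1400 ; done.
SJ, S13: unused.

1400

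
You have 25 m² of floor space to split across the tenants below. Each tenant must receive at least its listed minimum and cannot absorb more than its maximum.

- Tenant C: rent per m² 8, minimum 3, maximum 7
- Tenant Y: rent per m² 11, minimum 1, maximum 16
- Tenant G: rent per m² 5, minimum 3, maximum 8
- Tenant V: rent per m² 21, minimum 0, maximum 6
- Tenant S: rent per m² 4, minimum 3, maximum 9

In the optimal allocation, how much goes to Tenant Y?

10

Meeting every minimum uses 3+1+3+0+3 = 10 m², leaving 15.
Highest rent per m² first: Tenant V 21 > Tenant Y 11 > Tenant C 8 > Tenant G 5 > Tenant S 4.
Give Tenant V 6 more to hit its cap of 6 → 9 left.
Tenant Y: +9 (room for 15) → 10. Pool exhausted.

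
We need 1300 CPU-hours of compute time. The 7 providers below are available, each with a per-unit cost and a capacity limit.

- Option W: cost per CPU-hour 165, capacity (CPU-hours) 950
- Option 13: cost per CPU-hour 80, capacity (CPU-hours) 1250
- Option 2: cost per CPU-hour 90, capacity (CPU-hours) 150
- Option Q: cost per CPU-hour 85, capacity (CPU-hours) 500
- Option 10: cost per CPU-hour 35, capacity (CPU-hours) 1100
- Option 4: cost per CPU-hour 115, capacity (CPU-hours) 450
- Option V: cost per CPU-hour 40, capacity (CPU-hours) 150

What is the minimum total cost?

48500

Use providers in increasing cost order.
Take 1100 from Option 10 at 35 — need 200 more.
Option V at 40: take all 150 CPU-hours — 50 still needed.
Option 13 (80): take the remaining 50 — done.
Option Q, Option 2, Option 4, Option W: unused.
Cost = 1100×35 + 150×40 + 50×80 = 48500.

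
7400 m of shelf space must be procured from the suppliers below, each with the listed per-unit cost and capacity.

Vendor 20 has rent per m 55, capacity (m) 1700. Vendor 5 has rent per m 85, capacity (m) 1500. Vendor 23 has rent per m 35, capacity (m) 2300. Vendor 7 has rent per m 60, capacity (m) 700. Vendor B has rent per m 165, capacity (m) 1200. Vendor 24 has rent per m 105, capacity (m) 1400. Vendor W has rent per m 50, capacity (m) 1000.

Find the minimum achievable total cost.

414500

Cheapest first:
Vendor 23 (35): use full 2300 ; 5100 m to go.
Vendor W at 50: take all 1000 m ; 4100 still needed.
Take 1700 from Vendor 20 at 55 ; need 2400 more.
Vendor 7 at 60: take all 700 m ; 1700 still needed.
Vendor 5 at 85: take all 1500 m ; 200 still needed.
Vendor 24 (105): take the remaining 200 ; done.
Vendor B: unused.
Cost = 2300×35 + 1000×50 + 1700×55 + 700×60 + 1500×85 + 200×105 = 414500.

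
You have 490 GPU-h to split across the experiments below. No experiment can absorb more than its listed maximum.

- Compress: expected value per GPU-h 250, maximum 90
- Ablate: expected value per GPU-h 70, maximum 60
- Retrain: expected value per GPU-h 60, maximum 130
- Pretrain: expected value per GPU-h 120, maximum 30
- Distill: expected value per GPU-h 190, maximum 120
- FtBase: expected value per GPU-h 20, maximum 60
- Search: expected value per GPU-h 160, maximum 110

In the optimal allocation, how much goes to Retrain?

80

Rank by expected value per GPU-h: Compress 250 > Distill 190 > Search 160 > Pretrain 120 > Ablate 70 > Retrain 60 > FtBase 20.
Compress takes 90 to reach its cap of 90 — 400 left.
Distill takes 120 to reach its cap of 120 — 280 left.
Give Search 110 to hit its cap of 110 — 170 left.
Pretrain takes 30 to reach its cap of 30 — 140 left.
Give Ablate 60 to hit its cap of 60 — 80 left.
Retrain: +80 (room for 130) → 80. Pool exhausted.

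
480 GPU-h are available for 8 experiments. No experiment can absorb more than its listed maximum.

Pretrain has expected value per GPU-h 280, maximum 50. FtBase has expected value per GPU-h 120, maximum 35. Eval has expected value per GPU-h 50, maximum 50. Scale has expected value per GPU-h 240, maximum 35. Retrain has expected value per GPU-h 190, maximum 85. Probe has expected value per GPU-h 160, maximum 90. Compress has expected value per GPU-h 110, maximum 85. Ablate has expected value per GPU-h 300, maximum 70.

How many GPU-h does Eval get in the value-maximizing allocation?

Rank by expected value per GPU-h: Ablate 300 > Pretrain 280 > Scale 240 > Retrain 190 > Probe 160 > FtBase 120 > Compress 110 > Eval 50.
Ablate: +70 to 70 (cap) — 410 left.
Pretrain: +50 to 50 (cap) — 360 left.
Scale: +35 to 35 (cap) — 325 left.
Retrain takes 85 to reach its cap of 85 — 240 left.
Give Probe 90 to hit its cap of 90 — 150 left.
FtBase takes 35 to reach its cap of 35 — 115 left.
Compress: +85 to 85 (cap) — 30 left.
Eval has room for 50 but only 30 remain, so it gets 30.

30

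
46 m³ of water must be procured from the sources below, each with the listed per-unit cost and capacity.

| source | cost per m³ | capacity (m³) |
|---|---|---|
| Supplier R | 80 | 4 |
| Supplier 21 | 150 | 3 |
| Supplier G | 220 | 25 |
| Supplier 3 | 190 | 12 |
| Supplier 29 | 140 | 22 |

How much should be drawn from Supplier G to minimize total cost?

Fill from the cheapest source first.
Take 4 from Supplier R at 80 — need 42 more.
Supplier 29 (140): use full 22 — 20 m³ to go.
Supplier 21 at 150: take all 3 m³ — 17 still needed.
Supplier 3 at 190: take all 12 m³ — 5 still needed.
Supplier G (220): take the remaining 5 — done.

5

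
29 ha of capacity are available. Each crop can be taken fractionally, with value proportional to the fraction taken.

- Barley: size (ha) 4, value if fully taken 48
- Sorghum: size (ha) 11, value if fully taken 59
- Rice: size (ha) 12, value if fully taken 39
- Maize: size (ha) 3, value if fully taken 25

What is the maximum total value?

Rank by value-to-size ratio: Barley 48/4≈12, Maize 25/3≈8.33, Sorghum 59/11≈5.36, Rice 39/12≈3.25.
Take all of Barley (4 ha, value 48) → 25 ha left.
All 3 ha of Maize fit (value 25) → 22 remain.
All 11 ha of Sorghum fit (value 59) → 11 remain.
Fill the last 11 ha with part of Rice: 11/12 of it earns 35.75.
Total value = 167.75.

167.75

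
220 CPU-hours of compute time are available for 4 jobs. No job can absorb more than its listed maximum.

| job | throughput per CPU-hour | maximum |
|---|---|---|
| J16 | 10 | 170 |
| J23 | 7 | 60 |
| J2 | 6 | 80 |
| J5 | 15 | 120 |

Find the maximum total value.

Rank by throughput per CPU-hour: J5 15 > J16 10 > J23 7 > J2 6.
Give J5 120 to hit its cap of 120 → 100 left.
Only 100 left; J16 takes them to reach 100.
Total = 10×100 + 15×120 = 2800.

2800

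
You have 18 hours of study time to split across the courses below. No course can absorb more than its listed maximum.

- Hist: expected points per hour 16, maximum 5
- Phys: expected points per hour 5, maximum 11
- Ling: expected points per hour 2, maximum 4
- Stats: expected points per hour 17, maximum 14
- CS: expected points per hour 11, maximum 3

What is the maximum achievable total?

302

Rank by expected points per hour: Stats 17 > Hist 16 > CS 11 > Phys 5 > Ling 2.
Stats: +14 to 14 (cap) → 4 left.
Only 4 left; Hist takes them to reach 4.
Total = 16×4 + 17×14 = 302.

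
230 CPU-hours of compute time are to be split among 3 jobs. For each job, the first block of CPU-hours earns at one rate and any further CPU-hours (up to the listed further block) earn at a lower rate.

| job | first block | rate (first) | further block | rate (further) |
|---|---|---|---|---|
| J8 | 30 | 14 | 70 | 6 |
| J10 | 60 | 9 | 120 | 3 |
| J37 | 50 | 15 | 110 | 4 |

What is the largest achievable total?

2210

Order all 6 blocks by rate: J37/tier1 15 > J8/tier1 14 > J10/tier1 9 > J8/tier2 6 > J37/tier2 4 > J10/tier2 3.
J37 tier1 at 15: fill all 50 — 180 left.
Fill J8 tier1 block (30 at 14) — 150 left.
J10/tier1 (9): +60 — 90 left.
J8 tier2 at 6: fill all 70 — 20 left.
20 remain; put them into J37 tier2 at 4.
Total = 15×50 + 14×30 + 9×60 + 6×70 + 4×20 = 2210.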